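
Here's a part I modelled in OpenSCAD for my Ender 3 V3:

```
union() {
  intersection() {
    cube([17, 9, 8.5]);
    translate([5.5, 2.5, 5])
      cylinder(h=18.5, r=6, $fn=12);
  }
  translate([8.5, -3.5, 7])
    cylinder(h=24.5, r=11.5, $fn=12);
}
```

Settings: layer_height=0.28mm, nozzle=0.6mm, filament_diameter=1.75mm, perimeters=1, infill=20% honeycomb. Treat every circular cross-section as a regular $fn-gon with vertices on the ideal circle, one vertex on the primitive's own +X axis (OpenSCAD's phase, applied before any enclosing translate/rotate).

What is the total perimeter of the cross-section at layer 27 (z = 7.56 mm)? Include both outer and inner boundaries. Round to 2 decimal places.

72.74 mm

At z = 7.56 mm: the cube (footprint 17×9) is included at this height (perimeter 52.00 mm); the cylinder at (5.5, 2.5): section is a regular 12-gon, circumradius r=6 (perimeter = 2·12·6.000·sin(180°/12) = 37.27 mm); Keeping only the common overlap: the r=6 cylinder at (5.5, 2.5) partially overlaps the 17×9 cube; clipping to the common part keeps 81.39 mm² — boundary = 34.34 mm; the cylinder at (8.5, -3.5): section is a regular 12-gon, circumradius r=11.5 (perimeter = 2·12·11.500·sin(180°/12) = 71.43 mm); Combining (union): the regions partially overlap (shared area 72.28 mm²), so the edge portions inside another operand are dropped and the merged outline is re-measured after clipping — boundary = 72.74 mm. Overall, the cross-section is a single solid region. Total boundary length (outer) = 72.74 mm.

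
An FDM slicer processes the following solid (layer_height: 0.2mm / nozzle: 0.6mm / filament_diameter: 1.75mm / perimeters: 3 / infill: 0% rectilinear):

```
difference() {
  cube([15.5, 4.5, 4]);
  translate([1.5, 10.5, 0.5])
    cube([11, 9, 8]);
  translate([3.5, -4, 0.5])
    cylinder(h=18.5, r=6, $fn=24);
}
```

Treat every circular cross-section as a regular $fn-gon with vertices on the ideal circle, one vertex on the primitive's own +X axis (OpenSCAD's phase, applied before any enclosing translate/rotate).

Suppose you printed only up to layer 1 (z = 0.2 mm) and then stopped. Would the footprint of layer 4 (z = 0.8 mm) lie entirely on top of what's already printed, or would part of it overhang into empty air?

Compare the two slices. At z = 0.2: the cube is present — its section is the full 15.5×4.5 rectangle (area 69.75 mm²); the cube at (1.5, 10.5) does not reach this height (z outside [0.5, 8.5]); the cylinder at (3.5, -4) is not intersected at this z (z outside [0.5, 19]); Taking the first minus the rest: none of the subtracted shapes is present at this height, so the 15.5×4.5 cube is unchanged — area = 69.75 mm². At z = 0.8: the 15.5×4.5 cube contributes its full rectangle (area 69.75 mm²); the cube at (1.5, 10.5) is present — its section is the full 11×9 rectangle (area 99.00 mm²); the cylinder at (3.5, -4): section is a regular 24-gon, circumradius r=6 (area = (24/2)·6.000²·sin(360°/24) = 111.81 mm²); Taking the first minus the rest: starting from the 15.5×4.5 cube (69.75 mm²), the 11×9 cube at (1.5, 10.5) misses the remaining region (no effect); the r=6 cylinder at (3.5, -4) partially overlaps it — only the 11.64 mm² overlap (of its 111.81 mm²) is removed, clipping the outline — area = 58.11 mm². Checking containment: the cross-section at z = 0.8 is a subset of the cross-section at z = 0.2.

entirely on top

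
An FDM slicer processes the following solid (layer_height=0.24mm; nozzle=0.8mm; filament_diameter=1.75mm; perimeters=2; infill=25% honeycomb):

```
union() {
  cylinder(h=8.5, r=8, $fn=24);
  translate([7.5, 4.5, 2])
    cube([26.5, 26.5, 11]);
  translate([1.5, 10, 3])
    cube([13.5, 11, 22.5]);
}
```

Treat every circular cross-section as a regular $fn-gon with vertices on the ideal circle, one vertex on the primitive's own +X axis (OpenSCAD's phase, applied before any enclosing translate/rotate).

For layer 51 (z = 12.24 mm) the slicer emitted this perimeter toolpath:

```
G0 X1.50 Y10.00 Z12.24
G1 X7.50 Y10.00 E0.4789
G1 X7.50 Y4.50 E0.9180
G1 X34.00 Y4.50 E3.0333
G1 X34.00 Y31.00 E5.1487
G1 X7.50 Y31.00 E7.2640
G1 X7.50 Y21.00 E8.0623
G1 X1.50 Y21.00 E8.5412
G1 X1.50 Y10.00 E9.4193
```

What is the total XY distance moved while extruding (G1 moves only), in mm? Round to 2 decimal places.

118.00 mm

Sum the Euclidean lengths of each G1 segment: total = 118.00 mm.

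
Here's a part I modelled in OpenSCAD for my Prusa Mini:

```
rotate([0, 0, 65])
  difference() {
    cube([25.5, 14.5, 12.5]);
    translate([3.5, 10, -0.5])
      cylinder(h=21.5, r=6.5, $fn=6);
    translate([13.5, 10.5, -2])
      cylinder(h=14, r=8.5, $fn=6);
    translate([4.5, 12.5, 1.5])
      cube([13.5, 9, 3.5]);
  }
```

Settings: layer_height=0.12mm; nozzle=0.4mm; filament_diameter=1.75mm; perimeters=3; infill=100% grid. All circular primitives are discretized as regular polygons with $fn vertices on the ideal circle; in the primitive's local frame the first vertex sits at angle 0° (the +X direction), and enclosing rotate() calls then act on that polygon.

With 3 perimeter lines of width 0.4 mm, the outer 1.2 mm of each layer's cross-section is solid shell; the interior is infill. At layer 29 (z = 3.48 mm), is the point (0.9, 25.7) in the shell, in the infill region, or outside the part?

infill

At z = 3.48 mm: the cube is present — its section is the full 25.5×14.5 rectangle; the r=6.5 cylinder at (3.5, 10) contributes a regular 6-gon of circumradius 6.5; the cylinder at (13.5, 10.5): section is a regular 6-gon, circumradius r=8.5; the cube at (4.5, 12.5) (footprint 13.5×9) is included at this height; After the difference (first − rest): starting from the 25.5×14.5 cube, the r=6.5 cylinder at (3.5, 10) partially overlaps it — only the 86.24 mm² overlap (of its 109.77 mm²) is removed, clipping the outline; the r=8.5 cylinder at (13.5, 10.5) partially overlaps it — only the 131.04 mm² overlap (of its 187.71 mm²) is removed, clipping the outline; the 13.5×9 cube at (4.5, 12.5) misses the remaining region (no effect) — 1 connected region; (rotated 65° about Z; rotation is an isometry so areas/perimeters/island counts are preserved). Overall, the cross-section is a single solid region. Undo the 65° rotation: the query point maps to (23.672, 10.046) in the un-rotated model frame. The nearest boundary edge runs (17.75, 3.14)→(22.00, 10.50); distance from the point to it = 1.73 mm. The point is inside the cross-section and 1.73 mm from the nearest boundary — more than the 1.2 mm shell width (3 × 0.4), so it's in the infill interior.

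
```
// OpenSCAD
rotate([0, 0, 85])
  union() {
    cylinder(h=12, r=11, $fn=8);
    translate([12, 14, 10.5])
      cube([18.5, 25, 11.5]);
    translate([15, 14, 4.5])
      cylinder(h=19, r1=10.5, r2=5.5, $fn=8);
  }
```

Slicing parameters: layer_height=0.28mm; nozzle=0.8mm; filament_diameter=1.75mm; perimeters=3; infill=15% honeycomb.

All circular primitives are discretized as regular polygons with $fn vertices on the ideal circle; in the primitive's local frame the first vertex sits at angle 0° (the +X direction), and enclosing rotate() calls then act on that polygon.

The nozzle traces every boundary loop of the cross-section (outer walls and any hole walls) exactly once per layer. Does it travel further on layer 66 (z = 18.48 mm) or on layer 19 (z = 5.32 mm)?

layer 19 (z = 5.32 mm)

Layer 66 (z = 18.48): the cylinder is not intersected at this z (z outside [0, 12]); the cube at (12, 14) (footprint 18.5×25) is included at this height (perimeter 87.00 mm); the cone at (15, 14): at t=0.736 of its height the radius interpolates to r₁+(r₂−r₁)t = 6.821, giving a regular 8-gon of that circumradius (perimeter = 2·8·6.821·sin(180°/8) = 41.76 mm); Taking the union: the regions partially overlap (shared area 51.50 mm²), so the edge portions inside another operand are dropped and the merged outline is re-measured after clipping — boundary = 99.68 mm; (whole slice rotated 85° about Z — lengths, areas and connectivity unchanged). So its perimeter = 99.68 mm. Layer 19 (z = 5.32): the r=11 cylinder gives a regular 8-gon of circumradius 11 (constant along its height) (perimeter = 2·8·11.000·sin(180°/8) = 67.35 mm); the cube at (12, 14) is not intersected at this z (z outside [10.5, 22]); the cone at (15, 14): at t=0.043 of its height the radius interpolates to r₁+(r₂−r₁)t = 10.284, giving a regular 8-gon of that circumradius (perimeter = 2·8·10.284·sin(180°/8) = 62.97 mm); Combining (union): the regions partially overlap (shared area 0.63 mm²), so the edge portions inside another operand are dropped and the merged outline is re-measured after clipping — boundary = 126.26 mm; (whole slice rotated 85° about Z — lengths, areas and connectivity unchanged). So its perimeter = 126.26 mm. Layer 19 is larger (126.26 vs 99.68 mm).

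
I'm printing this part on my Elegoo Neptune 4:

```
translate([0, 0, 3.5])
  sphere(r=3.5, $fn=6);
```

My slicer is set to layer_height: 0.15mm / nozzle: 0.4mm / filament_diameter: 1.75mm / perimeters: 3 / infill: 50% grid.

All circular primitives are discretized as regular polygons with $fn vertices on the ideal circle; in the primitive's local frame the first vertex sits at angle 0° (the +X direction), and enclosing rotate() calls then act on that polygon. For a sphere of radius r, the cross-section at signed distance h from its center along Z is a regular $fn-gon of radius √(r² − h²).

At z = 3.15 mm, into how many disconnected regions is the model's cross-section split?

At z = 3.15 mm: the r=3.5 sphere contributes a regular 6-gon of circumradius √(3.5²−0.35²) = 3.482. The result has 1 disconnected region.

1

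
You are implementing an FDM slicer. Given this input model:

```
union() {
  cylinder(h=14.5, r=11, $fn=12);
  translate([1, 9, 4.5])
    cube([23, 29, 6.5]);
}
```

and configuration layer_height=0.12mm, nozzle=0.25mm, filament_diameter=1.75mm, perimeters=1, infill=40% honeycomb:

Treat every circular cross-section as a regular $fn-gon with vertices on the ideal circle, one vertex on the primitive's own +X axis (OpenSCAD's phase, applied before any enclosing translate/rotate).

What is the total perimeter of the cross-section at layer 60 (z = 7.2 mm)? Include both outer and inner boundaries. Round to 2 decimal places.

At z = 7.2 mm: the r=11 cylinder contributes a regular 12-gon of circumradius 11 (perimeter = 2·12·11.000·sin(180°/12) = 68.33 mm); the 23×29 cube at (1, 9) contributes its full rectangle (perimeter 104.00 mm); Merging all regions: the regions partially overlap (shared area 5.22 mm²), so the edge portions inside another operand are dropped and the merged outline is re-measured after clipping — boundary = 160.17 mm. Overall, the cross-section is a single solid region. Total boundary length (outer) = 160.17 mm.

160.17 mm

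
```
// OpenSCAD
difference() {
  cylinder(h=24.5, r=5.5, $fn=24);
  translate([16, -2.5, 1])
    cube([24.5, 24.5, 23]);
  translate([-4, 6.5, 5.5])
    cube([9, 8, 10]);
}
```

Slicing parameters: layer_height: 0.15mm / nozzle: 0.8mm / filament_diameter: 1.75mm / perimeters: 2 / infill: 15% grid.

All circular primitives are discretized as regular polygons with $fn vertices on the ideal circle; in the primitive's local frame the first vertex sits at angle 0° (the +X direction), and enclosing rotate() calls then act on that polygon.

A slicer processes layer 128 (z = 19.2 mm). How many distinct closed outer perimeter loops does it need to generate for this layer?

1

At z = 19.2 mm: the r=5.5 cylinder gives a regular 24-gon of circumradius 5.5 (constant along its height); the cube at (16, -2.5) is present — its section is the full 24.5×24.5 rectangle; the cube at (-4, 6.5) is absent (z outside [5.5, 15.5]); Taking the first minus the rest: starting from the r=5.5 cylinder, the 24.5×24.5 cube at (16, -2.5) misses the remaining region (no effect) — 1 connected region. The result has 1 disconnected region.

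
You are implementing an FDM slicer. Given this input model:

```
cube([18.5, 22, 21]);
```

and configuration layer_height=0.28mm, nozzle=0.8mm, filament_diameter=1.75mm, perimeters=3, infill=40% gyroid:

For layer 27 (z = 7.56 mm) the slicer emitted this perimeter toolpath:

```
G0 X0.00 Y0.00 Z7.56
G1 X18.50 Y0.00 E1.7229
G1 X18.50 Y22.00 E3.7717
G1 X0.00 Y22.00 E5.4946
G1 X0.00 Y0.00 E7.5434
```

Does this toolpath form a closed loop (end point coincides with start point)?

yes

Start point (G0): (0.00, 0.00). End point (last G1): the path returns to the start — closed.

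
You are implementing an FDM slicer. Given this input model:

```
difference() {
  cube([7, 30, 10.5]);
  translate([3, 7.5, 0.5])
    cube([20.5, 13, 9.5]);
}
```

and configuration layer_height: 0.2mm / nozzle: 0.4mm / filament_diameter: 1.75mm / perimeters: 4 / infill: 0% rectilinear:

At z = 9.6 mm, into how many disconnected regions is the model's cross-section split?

1

At z = 9.6 mm: the cube (footprint 7×30) is included at this height; the cube at (3, 7.5) is present — its section is the full 20.5×13 rectangle; Taking the first minus the rest: starting from the 7×30 cube, the 20.5×13 cube at (3, 7.5) partially overlaps it — only the 52.00 mm² overlap (of its 266.50 mm²) is removed, clipping the outline — 1 connected region. The result has 1 disconnected region.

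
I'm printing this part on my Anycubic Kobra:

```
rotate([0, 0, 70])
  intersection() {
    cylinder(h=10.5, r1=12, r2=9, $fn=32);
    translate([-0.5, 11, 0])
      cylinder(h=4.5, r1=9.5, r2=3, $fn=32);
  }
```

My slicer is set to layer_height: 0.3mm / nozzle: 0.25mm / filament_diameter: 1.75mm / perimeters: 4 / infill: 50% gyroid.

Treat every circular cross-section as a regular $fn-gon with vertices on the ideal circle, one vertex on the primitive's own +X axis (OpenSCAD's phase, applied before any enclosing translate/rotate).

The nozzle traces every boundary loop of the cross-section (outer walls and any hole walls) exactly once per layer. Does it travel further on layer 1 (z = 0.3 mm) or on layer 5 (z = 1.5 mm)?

layer 1 (z = 0.3 mm)

Layer 1 (z = 0.3): the cone: at t=0.029 of its height the radius interpolates to r₁+(r₂−r₁)t = 11.914, giving a regular 32-gon of that circumradius (perimeter = 2·32·11.914·sin(180°/32) = 74.74 mm); the cone at (-0.5, 11): at t=0.067 of its height the radius interpolates to r₁+(r₂−r₁)t = 9.067, giving a regular 32-gon of that circumradius (perimeter = 2·32·9.067·sin(180°/32) = 56.88 mm); Taking the intersection: the cone at (-0.5, 11) partially overlaps the cone; clipping to the common part keeps 121.93 mm² — boundary = 41.95 mm; (rotated 70° about Z; rotation is an isometry so areas/perimeters/island counts are preserved). So its perimeter = 41.95 mm. Layer 5 (z = 1.5): the cone: at t=0.143 of its height the radius interpolates to r₁+(r₂−r₁)t = 11.571, giving a regular 32-gon of that circumradius (perimeter = 2·32·11.571·sin(180°/32) = 72.59 mm); the cone at (-0.5, 11) (r1=9.5→r2=3) has section circumradius 7.333 here — a regular 32-gon (perimeter = 2·32·7.333·sin(180°/32) = 46.00 mm); After intersecting: the cone at (-0.5, 11) partially overlaps the cone; clipping to the common part keeps 79.85 mm² — boundary = 34.39 mm; (whole slice rotated 70° about Z — lengths, areas and connectivity unchanged). So its perimeter = 34.39 mm. Layer 1 is larger (41.95 vs 34.39 mm).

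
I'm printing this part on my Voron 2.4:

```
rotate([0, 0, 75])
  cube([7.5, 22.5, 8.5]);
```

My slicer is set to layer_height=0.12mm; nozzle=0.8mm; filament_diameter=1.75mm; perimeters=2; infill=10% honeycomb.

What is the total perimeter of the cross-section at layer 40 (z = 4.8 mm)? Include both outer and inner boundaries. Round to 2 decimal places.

At z = 4.8 mm: the cube is present — its section is the full 7.5×22.5 rectangle (perimeter 60.00 mm); (whole slice rotated 75° about Z — lengths, areas and connectivity unchanged). Overall, the cross-section is a single solid region. Total boundary length (outer) = 60.00 mm.

60.00 mm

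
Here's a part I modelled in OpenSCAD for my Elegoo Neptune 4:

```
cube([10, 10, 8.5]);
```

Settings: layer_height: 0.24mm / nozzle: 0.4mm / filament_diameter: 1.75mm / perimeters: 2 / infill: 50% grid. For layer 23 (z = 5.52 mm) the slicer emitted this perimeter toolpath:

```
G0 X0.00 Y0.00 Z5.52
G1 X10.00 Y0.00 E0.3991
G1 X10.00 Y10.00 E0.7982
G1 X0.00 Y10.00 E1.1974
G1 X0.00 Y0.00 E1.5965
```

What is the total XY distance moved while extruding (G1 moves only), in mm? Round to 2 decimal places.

40.00 mm

Sum the Euclidean lengths of each G1 segment: total = 40.00 mm.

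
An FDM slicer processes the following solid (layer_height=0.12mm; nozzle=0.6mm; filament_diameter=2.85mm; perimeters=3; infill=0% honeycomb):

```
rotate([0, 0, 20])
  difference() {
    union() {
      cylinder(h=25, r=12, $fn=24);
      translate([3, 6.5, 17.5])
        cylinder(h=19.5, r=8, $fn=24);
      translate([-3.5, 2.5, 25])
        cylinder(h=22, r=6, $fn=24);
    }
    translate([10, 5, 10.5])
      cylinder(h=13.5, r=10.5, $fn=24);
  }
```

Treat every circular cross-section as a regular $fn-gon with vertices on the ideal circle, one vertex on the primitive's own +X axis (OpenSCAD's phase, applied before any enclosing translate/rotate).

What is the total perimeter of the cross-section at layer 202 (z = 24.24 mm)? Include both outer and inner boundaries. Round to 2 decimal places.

79.47 mm

At z = 24.24 mm: the r=12 cylinder gives a regular 24-gon of circumradius 12 (constant along its height) (perimeter = 2·24·12.000·sin(180°/24) = 75.18 mm); the r=8 cylinder at (3, 6.5) contributes a regular 24-gon of circumradius 8 (perimeter = 2·24·8.000·sin(180°/24) = 50.12 mm); the cylinder at (-3.5, 2.5) is not intersected at this z (z outside [25, 47]); Merging all regions: the regions partially overlap (shared area 159.88 mm²), so the edge portions inside another operand are dropped and the merged outline is re-measured after clipping — boundary = 79.47 mm; the cylinder at (10, 5) is absent (z outside [10.5, 24]); Subtracting the remaining from the first: none of the subtracted shapes is present at this height, so that combined region is unchanged — boundary = 79.47 mm; (whole slice rotated 20° about Z — lengths, areas and connectivity unchanged). Overall, the cross-section is a single solid region. Total boundary length (outer) = 79.47 mm.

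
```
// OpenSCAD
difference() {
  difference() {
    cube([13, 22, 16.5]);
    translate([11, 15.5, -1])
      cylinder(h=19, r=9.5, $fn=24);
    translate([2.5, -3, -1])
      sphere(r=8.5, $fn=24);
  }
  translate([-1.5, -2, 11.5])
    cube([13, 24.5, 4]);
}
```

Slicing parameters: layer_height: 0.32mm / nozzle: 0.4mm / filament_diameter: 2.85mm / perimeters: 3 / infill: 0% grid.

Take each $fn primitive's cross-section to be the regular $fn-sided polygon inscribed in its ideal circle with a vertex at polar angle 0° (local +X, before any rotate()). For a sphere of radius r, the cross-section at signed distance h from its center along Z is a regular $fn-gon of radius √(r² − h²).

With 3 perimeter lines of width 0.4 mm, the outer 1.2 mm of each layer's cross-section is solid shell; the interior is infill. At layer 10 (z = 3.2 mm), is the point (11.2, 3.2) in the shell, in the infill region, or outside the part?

infill

At z = 3.2 mm: the cube is present — its section is the full 13×22 rectangle; the r=9.5 cylinder at (11, 15.5) gives a regular 24-gon of circumradius 9.5 (constant along its height); the r=8.5 sphere at (2.5, -3) contributes a regular 24-gon of circumradius √(8.5²−4.2²) = 7.390; After the difference (first − rest): starting from the 13×22 cube, the r=9.5 cylinder at (11, 15.5) partially overlaps it — only the 157.93 mm² overlap (of its 280.30 mm²) is removed, clipping the outline; the r=8.5 sphere at (2.5, -3) partially overlaps it — only the 31.51 mm² overlap (of its 169.61 mm²) is removed, clipping the outline — 1 connected region; the cube at (-1.5, -2) is not intersected at this z (z outside [11.5, 15.5]); After the difference (first − rest): none of the subtracted shapes is present at this height, so the result so far is unchanged — 1 connected region. Overall, the cross-section is a single solid region. The nearest boundary edge runs (13.00, 6.26)→(13.00, 0.00); distance from the point to it = 1.80 mm. The point is inside the cross-section and 1.80 mm from the nearest boundary — more than the 1.2 mm shell width (3 × 0.4), so it's in the infill interior.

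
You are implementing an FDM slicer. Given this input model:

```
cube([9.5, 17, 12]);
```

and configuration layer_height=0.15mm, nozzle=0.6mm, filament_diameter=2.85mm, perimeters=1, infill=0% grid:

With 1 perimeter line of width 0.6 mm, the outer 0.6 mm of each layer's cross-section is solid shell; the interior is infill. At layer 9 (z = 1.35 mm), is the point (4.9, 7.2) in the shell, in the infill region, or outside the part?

infill

At z = 1.35 mm: the cube (footprint 9.5×17) is included at this height. Overall, the cross-section is a single solid region. The nearest boundary edge runs (9.50, 0.00)→(9.50, 17.00); distance from the point to it = 4.60 mm. The point is inside the cross-section and 4.60 mm from the nearest boundary — more than the 0.6 mm shell width (1 × 0.6), so it's in the infill interior.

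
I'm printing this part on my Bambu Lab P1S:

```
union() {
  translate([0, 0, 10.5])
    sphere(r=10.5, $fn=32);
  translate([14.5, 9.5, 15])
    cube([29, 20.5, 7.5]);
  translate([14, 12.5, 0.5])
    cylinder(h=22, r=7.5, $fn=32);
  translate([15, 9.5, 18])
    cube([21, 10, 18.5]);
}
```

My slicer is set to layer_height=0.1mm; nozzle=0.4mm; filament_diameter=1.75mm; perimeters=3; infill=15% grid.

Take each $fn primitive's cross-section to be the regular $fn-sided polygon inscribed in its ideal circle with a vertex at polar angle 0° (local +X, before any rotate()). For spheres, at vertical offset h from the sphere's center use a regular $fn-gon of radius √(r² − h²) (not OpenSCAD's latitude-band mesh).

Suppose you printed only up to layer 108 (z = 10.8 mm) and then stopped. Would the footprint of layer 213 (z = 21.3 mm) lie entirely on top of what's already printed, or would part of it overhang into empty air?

part overhangs

Compare the two slices. At z = 10.8: the sphere: section is a regular 32-gon, circumradius = √(r²−h²) = √(10.5²−0.3²) = 10.496 (area = (32/2)·10.496²·sin(360°/32) = 343.86 mm²); the cube at (14.5, 9.5) is absent (z outside [15, 22.5]); the r=7.5 cylinder at (14, 12.5) contributes a regular 32-gon of circumradius 7.5 (area = (32/2)·7.500²·sin(360°/32) = 175.58 mm²); the cube at (15, 9.5) does not reach this height (z outside [18, 36.5]); Combining (union): the 2 present regions are separate (no shared area or edge), so areas and boundary lengths simply add and each stays a separate island — area = 519.44 mm². At z = 21.3: the sphere does not reach this height (|z−center|=10.800 > r=10.5); the cube at (14.5, 9.5) is present — its section is the full 29×20.5 rectangle (area 594.50 mm²); the cylinder at (14, 12.5): section is a regular 32-gon, circumradius r=7.5 (area = (32/2)·7.500²·sin(360°/32) = 175.58 mm²); the cube at (15, 9.5) is present — its section is the full 21×10 rectangle (area 210.00 mm²); Taking the union: the regions partially overlap — summed areas 980.08 mm² minus the doubly-counted overlap 270.47 mm² gives 709.61 mm² — area = 709.61 mm². Checking containment: at z = 21.3 the cross-section extends beyond the z = 10.8 cross-section by about 534.03 mm².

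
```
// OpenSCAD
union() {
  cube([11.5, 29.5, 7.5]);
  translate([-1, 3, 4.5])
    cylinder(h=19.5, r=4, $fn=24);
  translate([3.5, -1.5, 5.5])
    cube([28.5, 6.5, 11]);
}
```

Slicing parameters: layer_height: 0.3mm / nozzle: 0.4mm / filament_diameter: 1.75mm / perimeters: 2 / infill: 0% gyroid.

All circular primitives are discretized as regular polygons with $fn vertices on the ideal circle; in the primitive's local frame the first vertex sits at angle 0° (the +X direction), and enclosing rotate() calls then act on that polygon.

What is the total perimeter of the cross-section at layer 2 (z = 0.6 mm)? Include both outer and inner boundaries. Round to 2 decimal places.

At z = 0.6 mm: the 11.5×29.5 cube contributes its full rectangle (perimeter 82.00 mm); the cylinder at (-1, 3) does not reach this height (z outside [4.5, 24]); the cube at (3.5, -1.5) is absent (z outside [5.5, 16.5]); Merging all regions: only the 11.5×29.5 cube is present, so the union is just that shape — boundary = 82.00 mm. Overall, the cross-section is a single solid region. Total boundary length (outer) = 82.00 mm.

82.00 mm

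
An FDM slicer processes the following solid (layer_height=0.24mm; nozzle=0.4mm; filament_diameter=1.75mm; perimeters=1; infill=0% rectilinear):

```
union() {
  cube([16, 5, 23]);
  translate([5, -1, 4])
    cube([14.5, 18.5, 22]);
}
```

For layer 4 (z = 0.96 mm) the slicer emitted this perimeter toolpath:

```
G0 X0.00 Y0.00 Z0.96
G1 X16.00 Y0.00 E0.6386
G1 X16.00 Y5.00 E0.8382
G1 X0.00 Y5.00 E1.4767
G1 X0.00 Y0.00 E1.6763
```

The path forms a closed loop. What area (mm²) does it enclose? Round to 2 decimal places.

80.00 mm²

Apply the shoelace formula to the sequence of (X, Y) vertices; enclosed area = 80.00 mm².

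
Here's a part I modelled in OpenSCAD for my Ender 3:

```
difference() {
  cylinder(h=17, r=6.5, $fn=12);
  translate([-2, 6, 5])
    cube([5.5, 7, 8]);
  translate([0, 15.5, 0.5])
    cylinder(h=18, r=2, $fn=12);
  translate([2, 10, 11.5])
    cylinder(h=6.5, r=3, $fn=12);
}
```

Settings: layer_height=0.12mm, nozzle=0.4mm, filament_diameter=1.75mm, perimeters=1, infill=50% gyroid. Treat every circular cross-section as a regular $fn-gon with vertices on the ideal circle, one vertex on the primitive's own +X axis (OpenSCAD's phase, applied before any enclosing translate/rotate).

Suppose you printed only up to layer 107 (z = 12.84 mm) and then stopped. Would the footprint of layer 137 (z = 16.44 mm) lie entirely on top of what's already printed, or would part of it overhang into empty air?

part overhangs

Compare the two slices. At z = 12.84: the r=6.5 cylinder contributes a regular 12-gon of circumradius 6.5 (area = (12/2)·6.500²·sin(360°/12) = 126.75 mm²); the cube at (-2, 6) (footprint 5.5×7) is included at this height (area 38.50 mm²); the cylinder at (0, 15.5): section is a regular 12-gon, circumradius r=2 (area = (12/2)·2.000²·sin(360°/12) = 12.00 mm²); the r=3 cylinder at (2, 10) contributes a regular 12-gon of circumradius 3 (area = (12/2)·3.000²·sin(360°/12) = 27.00 mm²); Taking the first minus the rest: starting from the r=6.5 cylinder (126.75 mm²), the 5.5×7 cube at (-2, 6) partially overlaps it — only the 0.93 mm² overlap (of its 38.50 mm²) is removed, clipping the outline; the r=2 cylinder at (0, 15.5) misses the remaining region (no effect); the r=3 cylinder at (2, 10) misses the remaining region (no effect) — area = 125.82 mm². At z = 16.44: the r=6.5 cylinder gives a regular 12-gon of circumradius 6.5 (constant along its height) (area = (12/2)·6.500²·sin(360°/12) = 126.75 mm²); the cube at (-2, 6) is absent (z outside [5, 13]); the cylinder at (0, 15.5): section is a regular 12-gon, circumradius r=2 (area = (12/2)·2.000²·sin(360°/12) = 12.00 mm²); the r=3 cylinder at (2, 10) gives a regular 12-gon of circumradius 3 (constant along its height) (area = (12/2)·3.000²·sin(360°/12) = 27.00 mm²); Taking the first minus the rest: starting from the r=6.5 cylinder (126.75 mm²), the r=2 cylinder at (0, 15.5) misses the remaining region (no effect); the r=3 cylinder at (2, 10) misses the remaining region (no effect) — area = 126.75 mm². Checking containment: at z = 16.44 the cross-section extends beyond the z = 12.84 cross-section by about 0.93 mm².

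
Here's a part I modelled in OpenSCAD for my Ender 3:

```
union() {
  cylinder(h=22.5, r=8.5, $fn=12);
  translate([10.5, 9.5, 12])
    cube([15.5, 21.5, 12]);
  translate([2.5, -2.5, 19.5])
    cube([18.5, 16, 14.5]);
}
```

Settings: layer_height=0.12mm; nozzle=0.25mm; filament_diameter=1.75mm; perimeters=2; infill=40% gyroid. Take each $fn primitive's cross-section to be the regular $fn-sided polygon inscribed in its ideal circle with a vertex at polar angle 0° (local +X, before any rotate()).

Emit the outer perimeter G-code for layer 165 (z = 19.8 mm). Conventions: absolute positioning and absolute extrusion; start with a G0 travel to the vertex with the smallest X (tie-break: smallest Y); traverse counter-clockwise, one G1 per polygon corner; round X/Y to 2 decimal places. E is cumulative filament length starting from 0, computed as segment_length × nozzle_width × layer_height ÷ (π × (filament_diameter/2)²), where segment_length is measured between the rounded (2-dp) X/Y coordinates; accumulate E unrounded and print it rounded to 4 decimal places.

At z = 19.8 mm: the r=8.5 cylinder gives a regular 12-gon of circumradius 8.5 (constant along its height); the cube at (10.5, 9.5) (footprint 15.5×21.5) is included at this height; the cube at (2.5, -2.5) is present — its section is the full 18.5×16 rectangle; Merging all regions: the regions partially overlap (shared area 89.94 mm²), so overlapping operands fuse into one piece — 1 connected region. The outline is a single polygon with 18 vertices. Extrusion per mm of travel: 0.25 × 0.12 / (π × 0.875²) = 0.012473. Accumulating E over each segment gives final E = 1.7204.

G0 X-8.50 Y0.00 Z19.80
G1 X-7.36 Y-4.25 E0.0549
G1 X-4.25 Y-7.36 E0.1097
G1 X0.00 Y-8.50 E0.1646
G1 X4.25 Y-7.36 E0.2195
G1 X7.36 Y-4.25 E0.2744
G1 X7.83 Y-2.50 E0.2970
G1 X21.00 Y-2.50 E0.4612
G1 X21.00 Y9.50 E0.6109
G1 X26.00 Y9.50 E0.6733
G1 X26.00 Y31.00 E0.9414
G1 X10.50 Y31.00 E1.1347
G1 X10.50 Y13.50 E1.3530
G1 X2.50 Y13.50 E1.4528
G1 X2.50 Y7.83 E1.5235
G1 X0.00 Y8.50 E1.5558
G1 X-4.25 Y7.36 E1.6107
G1 X-7.36 Y4.25 E1.6655
G1 X-8.50 Y0.00 E1.7204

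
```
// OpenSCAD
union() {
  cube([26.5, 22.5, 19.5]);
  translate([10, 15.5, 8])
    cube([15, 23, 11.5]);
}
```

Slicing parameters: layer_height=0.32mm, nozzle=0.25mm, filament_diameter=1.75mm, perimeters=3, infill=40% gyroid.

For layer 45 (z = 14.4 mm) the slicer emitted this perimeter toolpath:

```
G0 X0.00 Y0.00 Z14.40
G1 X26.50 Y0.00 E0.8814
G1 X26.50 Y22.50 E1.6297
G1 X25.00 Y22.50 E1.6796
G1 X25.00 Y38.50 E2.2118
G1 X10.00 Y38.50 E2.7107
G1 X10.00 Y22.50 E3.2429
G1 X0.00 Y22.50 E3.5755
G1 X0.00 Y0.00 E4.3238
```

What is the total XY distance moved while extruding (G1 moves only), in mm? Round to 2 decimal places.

Sum the Euclidean lengths of each G1 segment: total = 130.00 mm.

130.00 mm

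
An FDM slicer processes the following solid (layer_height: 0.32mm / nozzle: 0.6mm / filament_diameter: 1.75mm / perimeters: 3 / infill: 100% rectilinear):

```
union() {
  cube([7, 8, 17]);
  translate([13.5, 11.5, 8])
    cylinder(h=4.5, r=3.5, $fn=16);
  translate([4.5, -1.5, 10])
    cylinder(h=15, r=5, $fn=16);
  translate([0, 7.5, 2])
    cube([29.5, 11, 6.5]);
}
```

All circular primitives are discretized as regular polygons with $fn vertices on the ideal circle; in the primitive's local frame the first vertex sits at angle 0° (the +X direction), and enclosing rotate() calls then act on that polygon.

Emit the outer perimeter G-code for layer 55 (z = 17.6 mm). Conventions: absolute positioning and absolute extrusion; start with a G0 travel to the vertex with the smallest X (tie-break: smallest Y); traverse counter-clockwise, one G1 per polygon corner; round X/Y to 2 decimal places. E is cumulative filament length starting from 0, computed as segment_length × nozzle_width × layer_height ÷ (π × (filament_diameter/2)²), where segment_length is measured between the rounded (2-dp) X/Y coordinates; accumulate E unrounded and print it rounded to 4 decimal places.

At z = 17.6 mm: the cube is absent (z outside [0, 17]); the cylinder at (13.5, 11.5) is absent (z outside [8, 12.5]); the cylinder at (4.5, -1.5): section is a regular 16-gon, circumradius r=5; the cube at (0, 7.5) is absent (z outside [2, 8.5]); Combining (union): only the r=5 cylinder at (4.5, -1.5) is present, so the union is just that shape — 1 connected region. The outline is a single polygon with 16 vertices. Extrusion per mm of travel: 0.6 × 0.32 / (π × 0.875²) = 0.079824. Accumulating E over each segment gives final E = 2.4923.

G0 X-0.50 Y-1.50 Z17.60
G1 X-0.12 Y-3.41 E0.1555
G1 X0.96 Y-5.04 E0.3115
G1 X2.59 Y-6.12 E0.4676
G1 X4.50 Y-6.50 E0.6231
G1 X6.41 Y-6.12 E0.7785
G1 X8.04 Y-5.04 E0.9346
G1 X9.12 Y-3.41 E1.0907
G1 X9.50 Y-1.50 E1.2461
G1 X9.12 Y0.41 E1.4016
G1 X8.04 Y2.04 E1.5577
G1 X6.41 Y3.12 E1.7138
G1 X4.50 Y3.50 E1.8692
G1 X2.59 Y3.12 E2.0247
G1 X0.96 Y2.04 E2.1807
G1 X-0.12 Y0.41 E2.3368
G1 X-0.50 Y-1.50 E2.4923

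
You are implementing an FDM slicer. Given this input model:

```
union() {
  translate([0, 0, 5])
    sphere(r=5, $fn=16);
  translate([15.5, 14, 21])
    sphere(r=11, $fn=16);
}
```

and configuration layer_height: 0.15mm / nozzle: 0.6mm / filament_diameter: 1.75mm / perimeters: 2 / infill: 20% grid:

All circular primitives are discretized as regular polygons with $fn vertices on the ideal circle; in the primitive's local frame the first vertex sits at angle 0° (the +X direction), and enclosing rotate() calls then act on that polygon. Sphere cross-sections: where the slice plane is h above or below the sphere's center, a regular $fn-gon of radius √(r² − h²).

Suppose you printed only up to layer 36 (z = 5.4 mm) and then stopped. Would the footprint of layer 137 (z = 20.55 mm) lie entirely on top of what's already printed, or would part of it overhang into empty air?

part overhangs

Compare the two slices. At z = 5.4: the r=5 sphere contributes a regular 16-gon of circumradius √(5²−0.4²) = 4.984 (area = (16/2)·4.984²·sin(360°/16) = 76.05 mm²); the sphere at (15.5, 14) is not intersected at this z (|z−center|=15.600 > r=11); Combining (union): only the r=5 sphere is present, so the union is just that shape — area = 76.05 mm². At z = 20.55: the sphere is not intersected at this z (|z−center|=15.550 > r=5); the r=11 sphere at (15.5, 14) slices to a regular 16-gon of circumradius 10.991 (√(r²−h²) with h=0.45 from center) (area = (16/2)·10.991²·sin(360°/16) = 369.82 mm²); Taking the union: only the r=11 sphere at (15.5, 14) is present, so the union is just that shape — area = 369.82 mm². Checking containment: at z = 20.55 the cross-section extends beyond the z = 5.4 cross-section by about 369.82 mm².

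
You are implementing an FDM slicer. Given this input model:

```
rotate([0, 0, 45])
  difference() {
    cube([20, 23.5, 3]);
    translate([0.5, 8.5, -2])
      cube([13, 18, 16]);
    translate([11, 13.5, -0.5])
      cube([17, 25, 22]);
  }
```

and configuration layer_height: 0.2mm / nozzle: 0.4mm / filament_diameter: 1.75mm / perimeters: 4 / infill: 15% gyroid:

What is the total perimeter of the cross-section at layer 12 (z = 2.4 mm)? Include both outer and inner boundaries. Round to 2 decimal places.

At z = 2.4 mm: the 20×23.5 cube contributes its full rectangle (perimeter 87.00 mm); the 13×18 cube at (0.5, 8.5) contributes its full rectangle (perimeter 62.00 mm); the cube at (11, 13.5) is present — its section is the full 17×25 rectangle (perimeter 84.00 mm); Taking the first minus the rest: starting from the 20×23.5 cube, the 13×18 cube at (0.5, 8.5) partially overlaps it — only the 195.00 mm² overlap (of its 234.00 mm²) is removed, clipping the outline; the 17×25 cube at (11, 13.5) partially overlaps it — only the 65.00 mm² overlap (of its 425.00 mm²) is removed, clipping the outline — boundary = 97.00 mm; (whole slice rotated 45° about Z — lengths, areas and connectivity unchanged). Overall, the cross-section is a single solid region. Total boundary length (outer) = 97.00 mm.

97.00 mm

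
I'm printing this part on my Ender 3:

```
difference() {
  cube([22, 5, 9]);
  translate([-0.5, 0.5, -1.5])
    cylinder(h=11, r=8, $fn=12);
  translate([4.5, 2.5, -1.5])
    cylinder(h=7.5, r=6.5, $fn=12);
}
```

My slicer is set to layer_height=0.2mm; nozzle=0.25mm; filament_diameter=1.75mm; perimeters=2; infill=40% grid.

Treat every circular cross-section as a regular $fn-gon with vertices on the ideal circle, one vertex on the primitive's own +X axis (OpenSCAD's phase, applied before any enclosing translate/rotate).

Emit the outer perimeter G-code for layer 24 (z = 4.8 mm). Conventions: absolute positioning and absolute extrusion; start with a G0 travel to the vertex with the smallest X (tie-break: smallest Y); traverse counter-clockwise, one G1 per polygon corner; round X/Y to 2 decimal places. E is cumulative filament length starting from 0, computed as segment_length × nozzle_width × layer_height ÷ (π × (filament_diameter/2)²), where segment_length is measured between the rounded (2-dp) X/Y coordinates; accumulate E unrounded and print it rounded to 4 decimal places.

At z = 4.8 mm: the cube is present — its section is the full 22×5 rectangle; the cylinder at (-0.5, 0.5): section is a regular 12-gon, circumradius r=8; the cylinder at (4.5, 2.5): section is a regular 12-gon, circumradius r=6.5; Taking the first minus the rest: starting from the 22×5 cube, the r=8 cylinder at (-0.5, 0.5) partially overlaps it — only the 34.66 mm² overlap (of its 192.00 mm²) is removed, clipping the outline; the r=6.5 cylinder at (4.5, 2.5) partially overlaps it — only the 18.66 mm² overlap (of its 126.75 mm²) is removed, clipping the outline — 1 connected region. The outline is a single polygon with 5 vertices. Extrusion per mm of travel: 0.25 × 0.2 / (π × 0.875²) = 0.020788. Accumulating E over each segment gives final E = 0.6967.

G0 X10.33 Y0.00 Z4.80
G1 X22.00 Y0.00 E0.2426
G1 X22.00 Y5.00 E0.3465
G1 X10.33 Y5.00 E0.5891
G1 X11.00 Y2.50 E0.6429
G1 X10.33 Y0.00 E0.6967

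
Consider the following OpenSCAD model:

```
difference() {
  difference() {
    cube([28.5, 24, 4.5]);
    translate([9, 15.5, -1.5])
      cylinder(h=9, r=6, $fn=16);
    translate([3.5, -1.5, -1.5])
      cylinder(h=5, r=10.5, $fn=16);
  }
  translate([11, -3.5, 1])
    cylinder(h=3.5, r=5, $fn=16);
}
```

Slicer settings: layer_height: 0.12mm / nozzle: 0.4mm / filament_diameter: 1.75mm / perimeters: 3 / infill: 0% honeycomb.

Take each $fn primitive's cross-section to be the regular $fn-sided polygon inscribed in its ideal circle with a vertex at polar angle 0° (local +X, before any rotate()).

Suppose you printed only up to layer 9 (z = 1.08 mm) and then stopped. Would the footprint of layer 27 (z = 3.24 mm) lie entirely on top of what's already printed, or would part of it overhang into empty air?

entirely on top

Compare the two slices. At z = 1.08: the cube (footprint 28.5×24) is included at this height (area 684.00 mm²); the r=6 cylinder at (9, 15.5) contributes a regular 16-gon of circumradius 6 (area = (16/2)·6.000²·sin(360°/16) = 110.21 mm²); the r=10.5 cylinder at (3.5, -1.5) gives a regular 16-gon of circumradius 10.5 (constant along its height) (area = (16/2)·10.500²·sin(360°/16) = 337.53 mm²); After the difference (first − rest): starting from the 28.5×24 cube (684.00 mm²), the r=6 cylinder at (9, 15.5) lies wholly inside it (removes its full 110.21 mm² and its 37.46 mm outline becomes a hole wall); the r=10.5 cylinder at (3.5, -1.5) partially overlaps it — only the 99.14 mm² overlap (of its 337.53 mm²) is removed, clipping the outline — area = 474.65 mm²; the r=5 cylinder at (11, -3.5) contributes a regular 16-gon of circumradius 5 (area = (16/2)·5.000²·sin(360°/16) = 76.54 mm²); After the difference (first − rest): starting from the result so far (474.65 mm²), the r=5 cylinder at (11, -3.5) partially overlaps it — only the 0.30 mm² overlap (of its 76.54 mm²) is removed, clipping the outline — area = 474.35 mm². At z = 3.24: the cube (footprint 28.5×24) is included at this height (area 684.00 mm²); the cylinder at (9, 15.5): section is a regular 16-gon, circumradius r=6 (area = (16/2)·6.000²·sin(360°/16) = 110.21 mm²); the r=10.5 cylinder at (3.5, -1.5) gives a regular 16-gon of circumradius 10.5 (constant along its height) (area = (16/2)·10.500²·sin(360°/16) = 337.53 mm²); After the difference (first − rest): starting from the 28.5×24 cube (684.00 mm²), the r=6 cylinder at (9, 15.5) lies wholly inside it (removes its full 110.21 mm² and its 37.46 mm outline becomes a hole wall); the r=10.5 cylinder at (3.5, -1.5) partially overlaps it — only the 99.14 mm² overlap (of its 337.53 mm²) is removed, clipping the outline — area = 474.65 mm²; the r=5 cylinder at (11, -3.5) gives a regular 16-gon of circumradius 5 (constant along its height) (area = (16/2)·5.000²·sin(360°/16) = 76.54 mm²); Subtracting the remaining from the first: starting from that combined region (474.65 mm²), the r=5 cylinder at (11, -3.5) partially overlaps it — only the 0.30 mm² overlap (of its 76.54 mm²) is removed, clipping the outline — area = 474.35 mm². Checking containment: the cross-section at z = 3.24 is a subset of the cross-section at z = 1.08.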